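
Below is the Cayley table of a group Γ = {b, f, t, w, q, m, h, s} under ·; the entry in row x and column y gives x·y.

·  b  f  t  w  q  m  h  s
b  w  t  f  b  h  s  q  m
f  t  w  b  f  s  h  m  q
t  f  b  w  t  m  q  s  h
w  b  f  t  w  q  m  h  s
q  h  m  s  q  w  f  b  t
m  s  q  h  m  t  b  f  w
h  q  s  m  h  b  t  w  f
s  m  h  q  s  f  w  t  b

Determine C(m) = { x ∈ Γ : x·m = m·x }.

{b, m, s, w}

Compare row m with column m entry by entry.
b·m = s = m·b, so b commutes with m.
t·m = q but m·t = h, so t does not.
Collecting the elements that commute with m: C(m) = {b, m, s, w}.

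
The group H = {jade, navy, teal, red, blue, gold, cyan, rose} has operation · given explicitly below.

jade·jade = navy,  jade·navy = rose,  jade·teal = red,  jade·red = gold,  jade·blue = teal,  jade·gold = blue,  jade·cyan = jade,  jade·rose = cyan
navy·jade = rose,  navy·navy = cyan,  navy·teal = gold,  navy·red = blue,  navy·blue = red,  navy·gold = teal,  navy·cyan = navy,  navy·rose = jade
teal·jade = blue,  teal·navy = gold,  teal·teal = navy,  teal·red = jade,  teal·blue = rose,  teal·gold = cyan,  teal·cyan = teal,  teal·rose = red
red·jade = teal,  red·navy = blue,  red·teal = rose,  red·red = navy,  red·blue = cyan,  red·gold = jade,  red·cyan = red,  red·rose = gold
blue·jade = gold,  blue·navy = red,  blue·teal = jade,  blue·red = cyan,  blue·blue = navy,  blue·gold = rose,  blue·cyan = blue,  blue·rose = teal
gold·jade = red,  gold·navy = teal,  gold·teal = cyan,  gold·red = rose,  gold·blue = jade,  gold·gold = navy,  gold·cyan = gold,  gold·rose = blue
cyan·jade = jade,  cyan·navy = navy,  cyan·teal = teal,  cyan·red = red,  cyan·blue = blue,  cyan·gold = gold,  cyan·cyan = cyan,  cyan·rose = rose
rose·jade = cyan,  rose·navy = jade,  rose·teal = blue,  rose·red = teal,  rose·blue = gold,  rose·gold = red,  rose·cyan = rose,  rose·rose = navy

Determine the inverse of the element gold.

First locate the identity: row cyan matches the header, so cyan is the identity.
Scan row gold for cyan: gold·teal = cyan. Hence gold^(-1) = teal.

teal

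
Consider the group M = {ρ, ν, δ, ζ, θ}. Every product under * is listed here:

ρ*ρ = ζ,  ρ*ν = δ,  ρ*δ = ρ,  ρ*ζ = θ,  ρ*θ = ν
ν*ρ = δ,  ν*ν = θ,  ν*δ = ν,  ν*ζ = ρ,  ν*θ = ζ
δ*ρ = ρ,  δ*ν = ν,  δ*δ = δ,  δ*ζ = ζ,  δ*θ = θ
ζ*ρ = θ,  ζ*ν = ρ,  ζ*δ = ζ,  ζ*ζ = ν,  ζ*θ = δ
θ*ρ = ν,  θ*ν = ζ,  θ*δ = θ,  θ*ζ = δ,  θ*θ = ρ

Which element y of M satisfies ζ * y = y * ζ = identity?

First locate the identity: row δ matches the header, so δ is the identity.
Scan row ζ for δ: ζ * θ = δ. Hence ζ^(-1) = θ.
(Structurally, M here is isomorphic to the cyclic group Z_5.)

θ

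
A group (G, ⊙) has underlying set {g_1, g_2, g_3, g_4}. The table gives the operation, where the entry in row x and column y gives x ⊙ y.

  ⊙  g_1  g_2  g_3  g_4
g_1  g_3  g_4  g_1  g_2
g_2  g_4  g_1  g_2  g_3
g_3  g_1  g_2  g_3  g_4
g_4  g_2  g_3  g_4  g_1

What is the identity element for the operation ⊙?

g_3

The identity e satisfies e ⊙ x = x for all x, so its row in the table reproduces the column headers.
Row g_3 reads: g_1, g_2, g_3, g_4 — exactly the header order. So g_3 is the identity.
(Structurally, G here is isomorphic to the cyclic group Z_4.)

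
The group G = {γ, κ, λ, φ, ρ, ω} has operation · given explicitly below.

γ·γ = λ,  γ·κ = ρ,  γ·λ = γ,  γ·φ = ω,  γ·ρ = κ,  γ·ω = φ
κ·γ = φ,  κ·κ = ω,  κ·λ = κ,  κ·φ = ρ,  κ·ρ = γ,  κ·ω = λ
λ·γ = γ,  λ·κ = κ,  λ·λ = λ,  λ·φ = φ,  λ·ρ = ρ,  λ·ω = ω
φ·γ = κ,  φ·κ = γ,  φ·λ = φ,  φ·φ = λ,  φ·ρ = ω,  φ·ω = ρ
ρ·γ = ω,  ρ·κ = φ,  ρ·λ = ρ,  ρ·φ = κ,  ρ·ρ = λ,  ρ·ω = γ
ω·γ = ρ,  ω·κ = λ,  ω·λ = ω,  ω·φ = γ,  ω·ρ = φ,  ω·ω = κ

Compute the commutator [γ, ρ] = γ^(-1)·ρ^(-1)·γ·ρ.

ω

Identity is λ; from the table γ^(-1) = γ and ρ^(-1) = ρ.
γ·ρ = κ
κ·γ = φ
φ·ρ = ω
(Structurally, G here is isomorphic to the symmetric group S_3.)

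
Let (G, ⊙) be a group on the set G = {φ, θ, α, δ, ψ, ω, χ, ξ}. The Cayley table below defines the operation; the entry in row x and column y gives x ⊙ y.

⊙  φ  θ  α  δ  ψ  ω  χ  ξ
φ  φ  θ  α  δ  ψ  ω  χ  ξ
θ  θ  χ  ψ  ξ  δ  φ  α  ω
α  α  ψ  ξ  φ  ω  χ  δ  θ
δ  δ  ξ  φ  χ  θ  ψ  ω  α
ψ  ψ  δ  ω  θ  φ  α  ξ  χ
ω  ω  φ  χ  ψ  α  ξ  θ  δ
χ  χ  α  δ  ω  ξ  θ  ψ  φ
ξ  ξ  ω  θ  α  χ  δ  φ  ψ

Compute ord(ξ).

4

The identity element is φ (its row matches the header).
ξ^1 = ξ
ξ^2 = ξ ⊙ ξ = ψ
ξ^3 = ψ ⊙ ξ = χ
ξ^4 = χ ⊙ ξ = φ
The first power of ξ equal to the identity is ξ^4, so ord(ξ) = 4.
(Structurally, G here is isomorphic to the cyclic group Z_8.)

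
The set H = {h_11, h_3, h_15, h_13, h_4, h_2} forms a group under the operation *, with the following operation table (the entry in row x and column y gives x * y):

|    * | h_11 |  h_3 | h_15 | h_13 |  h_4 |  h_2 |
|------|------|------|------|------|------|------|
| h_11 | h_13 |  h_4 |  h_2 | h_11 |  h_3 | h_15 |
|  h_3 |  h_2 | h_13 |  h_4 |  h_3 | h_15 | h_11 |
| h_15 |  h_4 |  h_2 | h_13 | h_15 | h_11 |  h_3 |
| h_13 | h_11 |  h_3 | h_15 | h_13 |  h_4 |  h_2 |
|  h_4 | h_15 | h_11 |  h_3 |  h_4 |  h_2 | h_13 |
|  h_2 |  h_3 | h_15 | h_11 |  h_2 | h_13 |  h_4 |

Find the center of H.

{h_13}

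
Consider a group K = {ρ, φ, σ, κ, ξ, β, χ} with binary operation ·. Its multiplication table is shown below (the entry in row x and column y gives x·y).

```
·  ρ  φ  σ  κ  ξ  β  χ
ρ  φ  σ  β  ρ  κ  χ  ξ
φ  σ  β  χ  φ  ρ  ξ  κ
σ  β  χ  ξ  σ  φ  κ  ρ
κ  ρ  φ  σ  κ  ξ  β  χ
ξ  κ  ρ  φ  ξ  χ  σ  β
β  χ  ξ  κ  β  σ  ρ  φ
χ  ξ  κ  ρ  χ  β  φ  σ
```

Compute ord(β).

The identity element is κ (its row matches the header).
β^1 = β
β^2 = β·β = ρ
β^3 = ρ·β = χ
β^4 = χ·β = φ
β^5 = φ·β = ξ
β^6 = ξ·β = σ
β^7 = σ·β = κ
The first power of β equal to the identity is β^7, so ord(β) = 7.
(Structurally, K here is isomorphic to the cyclic group Z_7.)

7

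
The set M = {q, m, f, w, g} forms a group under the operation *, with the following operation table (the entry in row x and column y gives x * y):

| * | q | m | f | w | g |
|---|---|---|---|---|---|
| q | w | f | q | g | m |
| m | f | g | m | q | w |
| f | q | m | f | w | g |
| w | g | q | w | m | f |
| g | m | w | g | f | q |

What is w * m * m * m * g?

w * m = q
q * m = f
f * m = m
m * g = w
(Structurally, M here is isomorphic to the cyclic group Z_5.)

w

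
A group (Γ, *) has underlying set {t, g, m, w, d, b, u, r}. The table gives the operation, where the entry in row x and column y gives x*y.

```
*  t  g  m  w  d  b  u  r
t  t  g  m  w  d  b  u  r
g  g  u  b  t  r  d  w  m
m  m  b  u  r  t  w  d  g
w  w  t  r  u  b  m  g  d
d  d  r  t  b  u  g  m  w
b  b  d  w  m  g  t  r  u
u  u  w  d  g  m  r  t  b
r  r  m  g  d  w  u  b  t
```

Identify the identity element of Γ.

The identity e satisfies e*x = x for all x, so its row in the table reproduces the column headers.
Row t reads: t, g, m, w, d, b, u, r — exactly the header order. So t is the identity.

t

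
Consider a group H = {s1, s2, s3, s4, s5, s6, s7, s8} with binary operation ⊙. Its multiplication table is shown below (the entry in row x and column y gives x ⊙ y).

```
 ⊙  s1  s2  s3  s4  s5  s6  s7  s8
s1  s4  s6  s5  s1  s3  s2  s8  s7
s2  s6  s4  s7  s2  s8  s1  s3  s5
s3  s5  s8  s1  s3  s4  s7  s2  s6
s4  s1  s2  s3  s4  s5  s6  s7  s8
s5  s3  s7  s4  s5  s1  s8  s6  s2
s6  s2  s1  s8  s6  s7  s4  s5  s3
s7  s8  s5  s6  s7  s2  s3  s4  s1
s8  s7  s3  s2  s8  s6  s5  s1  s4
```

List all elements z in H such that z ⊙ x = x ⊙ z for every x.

An element z is central iff its row equals its column in the table.
For s8: s8 ⊙ s5 = s6 ≠ s2 = s5 ⊙ s8, so s8 ∉ Z.
Checking each element this way leaves Z(H) = {s1, s4}.
(Structurally, H here is isomorphic to the dihedral group D_4.)

{s1, s4}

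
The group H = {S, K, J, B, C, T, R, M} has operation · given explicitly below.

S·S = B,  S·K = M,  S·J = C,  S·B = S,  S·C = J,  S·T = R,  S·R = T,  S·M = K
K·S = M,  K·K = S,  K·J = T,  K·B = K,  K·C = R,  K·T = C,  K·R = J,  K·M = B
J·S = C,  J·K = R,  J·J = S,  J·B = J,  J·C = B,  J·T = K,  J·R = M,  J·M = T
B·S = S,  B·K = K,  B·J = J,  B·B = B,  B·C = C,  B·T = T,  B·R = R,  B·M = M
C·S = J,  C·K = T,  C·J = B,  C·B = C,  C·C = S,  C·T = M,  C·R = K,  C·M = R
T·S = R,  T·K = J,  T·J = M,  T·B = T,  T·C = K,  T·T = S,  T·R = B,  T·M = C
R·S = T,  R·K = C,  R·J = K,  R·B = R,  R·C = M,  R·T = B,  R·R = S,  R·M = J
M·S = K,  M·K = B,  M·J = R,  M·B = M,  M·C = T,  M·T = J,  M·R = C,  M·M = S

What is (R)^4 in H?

R^1 = R
R^2 = R·R = S
R^3 = S·R = T
R^4 = T·R = B

B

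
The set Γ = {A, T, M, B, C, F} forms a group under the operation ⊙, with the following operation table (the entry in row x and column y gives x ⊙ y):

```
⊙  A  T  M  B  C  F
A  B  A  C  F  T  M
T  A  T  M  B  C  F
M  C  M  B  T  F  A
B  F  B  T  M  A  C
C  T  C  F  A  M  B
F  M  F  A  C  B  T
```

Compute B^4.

B

B^1 = B
B^2 = B ⊙ B = M
B^3 = M ⊙ B = T
B^4 = T ⊙ B = B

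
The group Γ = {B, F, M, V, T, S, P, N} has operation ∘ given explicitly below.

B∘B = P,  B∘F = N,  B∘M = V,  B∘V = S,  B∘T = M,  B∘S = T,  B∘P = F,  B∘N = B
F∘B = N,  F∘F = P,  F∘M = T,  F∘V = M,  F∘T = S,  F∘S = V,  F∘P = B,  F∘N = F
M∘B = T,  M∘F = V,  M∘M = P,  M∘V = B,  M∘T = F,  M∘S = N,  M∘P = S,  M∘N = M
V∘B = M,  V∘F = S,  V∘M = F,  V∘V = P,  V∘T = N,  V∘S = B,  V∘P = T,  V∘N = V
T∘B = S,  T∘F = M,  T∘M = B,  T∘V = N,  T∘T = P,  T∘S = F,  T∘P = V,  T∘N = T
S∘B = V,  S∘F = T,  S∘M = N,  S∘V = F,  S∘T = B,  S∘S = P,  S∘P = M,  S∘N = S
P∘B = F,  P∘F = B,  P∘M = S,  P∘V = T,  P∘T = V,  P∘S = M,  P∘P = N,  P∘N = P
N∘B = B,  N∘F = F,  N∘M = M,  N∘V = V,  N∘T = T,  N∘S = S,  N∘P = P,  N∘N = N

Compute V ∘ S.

B

Read row V, column S: V ∘ S = B.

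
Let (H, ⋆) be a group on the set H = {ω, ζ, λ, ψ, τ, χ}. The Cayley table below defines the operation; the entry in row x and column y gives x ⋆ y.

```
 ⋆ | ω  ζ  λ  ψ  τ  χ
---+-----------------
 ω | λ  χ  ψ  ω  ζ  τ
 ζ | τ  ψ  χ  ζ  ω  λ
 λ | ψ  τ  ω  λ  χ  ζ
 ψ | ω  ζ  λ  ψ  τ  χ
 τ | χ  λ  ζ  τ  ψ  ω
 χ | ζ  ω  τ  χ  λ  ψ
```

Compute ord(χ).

2

The identity element is ψ (its row matches the header).
χ^1 = χ
χ^2 = χ ⋆ χ = ψ
The first power of χ equal to the identity is χ^2, so ord(χ) = 2.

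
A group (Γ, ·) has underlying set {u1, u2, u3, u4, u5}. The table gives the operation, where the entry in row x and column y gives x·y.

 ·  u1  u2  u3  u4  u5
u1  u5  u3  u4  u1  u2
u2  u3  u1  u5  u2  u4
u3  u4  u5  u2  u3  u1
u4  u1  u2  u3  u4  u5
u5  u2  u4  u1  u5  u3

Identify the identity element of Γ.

u4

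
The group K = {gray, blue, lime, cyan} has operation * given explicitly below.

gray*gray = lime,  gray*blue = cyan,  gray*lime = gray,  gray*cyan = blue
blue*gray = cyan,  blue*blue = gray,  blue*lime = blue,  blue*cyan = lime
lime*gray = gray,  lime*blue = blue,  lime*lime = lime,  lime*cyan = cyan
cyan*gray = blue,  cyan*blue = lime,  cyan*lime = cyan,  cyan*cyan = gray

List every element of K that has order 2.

Identity is lime. Compute the order of each non-identity element by repeated multiplication:
  gray: gray → lime  (order 2)
  blue: blue → gray → cyan → lime  (order 4)
  cyan: cyan → gray → blue → lime  (order 4)
Elements of order 2: {gray}.

{gray}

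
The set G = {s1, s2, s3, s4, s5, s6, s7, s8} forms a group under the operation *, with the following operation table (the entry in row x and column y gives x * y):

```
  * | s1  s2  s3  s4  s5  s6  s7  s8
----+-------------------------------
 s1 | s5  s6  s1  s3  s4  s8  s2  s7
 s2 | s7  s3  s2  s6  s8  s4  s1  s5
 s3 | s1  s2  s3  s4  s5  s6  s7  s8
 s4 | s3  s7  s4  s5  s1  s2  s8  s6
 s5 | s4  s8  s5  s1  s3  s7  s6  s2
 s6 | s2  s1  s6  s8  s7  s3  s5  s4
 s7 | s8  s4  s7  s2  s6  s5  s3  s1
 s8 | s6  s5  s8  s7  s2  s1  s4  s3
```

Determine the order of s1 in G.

The identity element is s3 (its row matches the header).
s1^1 = s1
s1^2 = s1 * s1 = s5
s1^3 = s5 * s1 = s4
s1^4 = s4 * s1 = s3
The first power of s1 equal to the identity is s1^4, so ord(s1) = 4.

4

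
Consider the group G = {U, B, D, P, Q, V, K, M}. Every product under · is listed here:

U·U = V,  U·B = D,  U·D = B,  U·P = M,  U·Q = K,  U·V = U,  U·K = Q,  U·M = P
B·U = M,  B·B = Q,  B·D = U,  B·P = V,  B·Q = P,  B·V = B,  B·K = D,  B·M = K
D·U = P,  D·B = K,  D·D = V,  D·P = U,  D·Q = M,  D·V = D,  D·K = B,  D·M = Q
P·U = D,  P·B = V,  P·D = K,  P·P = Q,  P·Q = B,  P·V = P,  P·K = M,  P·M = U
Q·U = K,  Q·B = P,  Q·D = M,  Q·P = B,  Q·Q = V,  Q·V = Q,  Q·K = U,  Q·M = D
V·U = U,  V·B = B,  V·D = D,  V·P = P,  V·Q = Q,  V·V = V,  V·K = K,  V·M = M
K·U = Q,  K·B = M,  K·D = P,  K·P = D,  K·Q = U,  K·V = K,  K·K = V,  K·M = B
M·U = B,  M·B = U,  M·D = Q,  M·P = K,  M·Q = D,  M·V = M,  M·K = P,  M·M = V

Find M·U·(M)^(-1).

The identity is V. In row M, the entry V sits in column M, so M^(-1) = M.
M·U = B
B·M = K

K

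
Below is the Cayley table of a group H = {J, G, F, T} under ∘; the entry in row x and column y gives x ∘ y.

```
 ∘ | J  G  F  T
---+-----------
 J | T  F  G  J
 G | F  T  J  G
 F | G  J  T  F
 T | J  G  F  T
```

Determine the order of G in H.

The identity element is T (its row matches the header).
G^1 = G
G^2 = G ∘ G = T
The first power of G equal to the identity is G^2, so ord(G) = 2.
(Structurally, H here is isomorphic to the Klein four-group V_4.)

2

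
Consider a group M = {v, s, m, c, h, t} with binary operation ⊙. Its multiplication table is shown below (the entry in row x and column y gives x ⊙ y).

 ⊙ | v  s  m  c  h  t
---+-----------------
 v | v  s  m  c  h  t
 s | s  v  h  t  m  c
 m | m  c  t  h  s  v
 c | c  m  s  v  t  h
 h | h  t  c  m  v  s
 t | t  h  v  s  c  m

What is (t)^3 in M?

v

t^1 = t
t^2 = t ⊙ t = m
t^3 = m ⊙ t = v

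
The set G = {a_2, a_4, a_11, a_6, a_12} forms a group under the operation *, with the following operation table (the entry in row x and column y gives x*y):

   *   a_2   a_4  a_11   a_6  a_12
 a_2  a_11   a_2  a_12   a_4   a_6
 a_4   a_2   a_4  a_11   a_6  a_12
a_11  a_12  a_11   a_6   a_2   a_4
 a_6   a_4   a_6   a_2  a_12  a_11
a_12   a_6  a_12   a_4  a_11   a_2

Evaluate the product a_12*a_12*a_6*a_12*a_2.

a_6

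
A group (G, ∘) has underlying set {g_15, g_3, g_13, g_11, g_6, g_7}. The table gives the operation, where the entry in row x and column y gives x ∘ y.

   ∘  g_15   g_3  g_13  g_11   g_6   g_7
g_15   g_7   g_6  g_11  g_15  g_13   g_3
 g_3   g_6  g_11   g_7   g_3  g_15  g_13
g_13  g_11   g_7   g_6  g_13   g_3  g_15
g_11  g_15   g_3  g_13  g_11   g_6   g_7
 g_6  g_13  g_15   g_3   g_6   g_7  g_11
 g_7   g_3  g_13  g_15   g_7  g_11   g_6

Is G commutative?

Check whether the table is symmetric across its main diagonal.
Every entry (row x, col y) equals the entry (row y, col x), so G is abelian.
(In fact G ≅ the cyclic group Z_6.)

Yes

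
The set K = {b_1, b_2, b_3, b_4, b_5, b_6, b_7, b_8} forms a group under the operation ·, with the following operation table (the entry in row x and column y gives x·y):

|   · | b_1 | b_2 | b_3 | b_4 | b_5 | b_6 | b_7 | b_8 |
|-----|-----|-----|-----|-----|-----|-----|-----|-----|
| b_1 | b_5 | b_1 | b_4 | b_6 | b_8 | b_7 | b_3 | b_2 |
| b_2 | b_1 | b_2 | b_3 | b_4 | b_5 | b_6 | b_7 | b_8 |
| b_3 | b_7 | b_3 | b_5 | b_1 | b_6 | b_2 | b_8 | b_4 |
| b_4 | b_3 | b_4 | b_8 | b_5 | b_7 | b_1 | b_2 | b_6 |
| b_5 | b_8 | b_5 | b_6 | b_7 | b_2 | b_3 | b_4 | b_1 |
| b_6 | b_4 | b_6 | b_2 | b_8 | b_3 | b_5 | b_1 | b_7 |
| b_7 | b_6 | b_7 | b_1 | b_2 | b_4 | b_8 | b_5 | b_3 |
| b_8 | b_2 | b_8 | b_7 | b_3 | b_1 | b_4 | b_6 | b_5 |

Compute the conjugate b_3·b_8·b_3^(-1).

b_1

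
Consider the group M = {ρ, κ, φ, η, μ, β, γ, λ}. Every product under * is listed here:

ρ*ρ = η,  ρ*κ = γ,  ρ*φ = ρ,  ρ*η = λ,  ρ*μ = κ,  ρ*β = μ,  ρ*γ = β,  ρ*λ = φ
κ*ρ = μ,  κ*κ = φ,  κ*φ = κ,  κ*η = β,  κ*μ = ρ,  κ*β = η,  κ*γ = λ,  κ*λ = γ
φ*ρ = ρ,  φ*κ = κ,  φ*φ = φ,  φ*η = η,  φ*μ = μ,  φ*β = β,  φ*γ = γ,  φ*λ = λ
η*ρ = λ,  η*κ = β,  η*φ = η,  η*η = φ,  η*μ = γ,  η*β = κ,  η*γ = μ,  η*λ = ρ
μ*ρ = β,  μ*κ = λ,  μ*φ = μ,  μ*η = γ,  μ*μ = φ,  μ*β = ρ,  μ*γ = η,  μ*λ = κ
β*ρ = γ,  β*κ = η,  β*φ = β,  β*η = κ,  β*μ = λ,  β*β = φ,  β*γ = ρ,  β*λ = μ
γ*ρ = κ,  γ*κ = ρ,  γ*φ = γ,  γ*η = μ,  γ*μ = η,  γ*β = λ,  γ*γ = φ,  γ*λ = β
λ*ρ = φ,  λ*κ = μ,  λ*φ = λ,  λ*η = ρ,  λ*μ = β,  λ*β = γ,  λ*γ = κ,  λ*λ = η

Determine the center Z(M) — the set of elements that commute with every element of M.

An element z is central iff its row equals its column in the table.
For ρ: ρ * κ = γ ≠ μ = κ * ρ, so ρ ∉ Z.
Checking each element this way leaves Z(M) = {η, φ}.

{η, φ}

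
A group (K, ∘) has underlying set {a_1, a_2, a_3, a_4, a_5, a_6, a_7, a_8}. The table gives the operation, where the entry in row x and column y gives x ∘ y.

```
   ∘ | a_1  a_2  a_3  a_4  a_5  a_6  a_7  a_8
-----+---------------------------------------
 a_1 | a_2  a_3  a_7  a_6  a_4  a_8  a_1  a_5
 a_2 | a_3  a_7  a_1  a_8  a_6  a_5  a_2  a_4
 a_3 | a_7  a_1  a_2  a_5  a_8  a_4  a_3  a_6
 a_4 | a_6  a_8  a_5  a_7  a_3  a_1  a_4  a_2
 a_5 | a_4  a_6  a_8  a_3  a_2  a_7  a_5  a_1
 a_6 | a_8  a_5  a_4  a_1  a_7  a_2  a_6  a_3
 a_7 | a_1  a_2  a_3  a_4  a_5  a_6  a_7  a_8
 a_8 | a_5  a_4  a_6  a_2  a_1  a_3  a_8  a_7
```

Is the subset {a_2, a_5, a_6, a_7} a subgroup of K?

Yes

{a_2, a_5, a_6, a_7} contains the identity a_7.
Checking products: every product of two elements of {a_2, a_5, a_6, a_7} (read from the table) lies in {a_2, a_5, a_6, a_7}, so the set is closed.
In a finite group, a nonempty closed subset is a subgroup. So {a_2, a_5, a_6, a_7} ≤ K.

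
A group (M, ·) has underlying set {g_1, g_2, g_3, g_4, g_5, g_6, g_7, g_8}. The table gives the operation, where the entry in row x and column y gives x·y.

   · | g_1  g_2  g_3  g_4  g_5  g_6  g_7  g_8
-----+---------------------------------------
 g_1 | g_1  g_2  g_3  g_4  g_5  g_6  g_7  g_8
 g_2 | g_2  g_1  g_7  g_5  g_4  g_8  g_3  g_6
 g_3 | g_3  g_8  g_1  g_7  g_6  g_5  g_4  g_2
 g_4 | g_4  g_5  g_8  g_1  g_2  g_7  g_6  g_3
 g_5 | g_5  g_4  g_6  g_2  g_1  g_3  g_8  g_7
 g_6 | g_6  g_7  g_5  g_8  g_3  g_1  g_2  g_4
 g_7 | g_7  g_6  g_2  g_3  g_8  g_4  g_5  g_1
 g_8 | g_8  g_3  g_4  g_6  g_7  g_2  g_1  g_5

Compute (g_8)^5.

g_8^1 = g_8
g_8^2 = g_8·g_8 = g_5
g_8^3 = g_5·g_8 = g_7
g_8^4 = g_7·g_8 = g_1
g_8^5 = g_1·g_8 = g_8

g_8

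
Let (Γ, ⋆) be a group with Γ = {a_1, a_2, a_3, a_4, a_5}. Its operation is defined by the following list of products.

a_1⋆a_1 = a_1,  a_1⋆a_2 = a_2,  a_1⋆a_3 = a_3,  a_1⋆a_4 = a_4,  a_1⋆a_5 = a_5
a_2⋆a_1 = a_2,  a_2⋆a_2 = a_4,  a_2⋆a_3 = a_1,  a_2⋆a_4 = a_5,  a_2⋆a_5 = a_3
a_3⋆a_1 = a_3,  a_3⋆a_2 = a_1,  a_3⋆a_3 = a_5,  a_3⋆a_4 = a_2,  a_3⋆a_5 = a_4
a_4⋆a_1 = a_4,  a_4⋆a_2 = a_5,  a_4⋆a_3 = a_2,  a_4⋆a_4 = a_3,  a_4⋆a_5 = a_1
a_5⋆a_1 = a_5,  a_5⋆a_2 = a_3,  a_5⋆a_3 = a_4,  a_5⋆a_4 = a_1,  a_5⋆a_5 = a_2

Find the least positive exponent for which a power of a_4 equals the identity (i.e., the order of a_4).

5

The identity element is a_1 (its row matches the header).
a_4^1 = a_4
a_4^2 = a_4 ⋆ a_4 = a_3
a_4^3 = a_3 ⋆ a_4 = a_2
a_4^4 = a_2 ⋆ a_4 = a_5
a_4^5 = a_5 ⋆ a_4 = a_1
The first power of a_4 equal to the identity is a_4^5, so ord(a_4) = 5.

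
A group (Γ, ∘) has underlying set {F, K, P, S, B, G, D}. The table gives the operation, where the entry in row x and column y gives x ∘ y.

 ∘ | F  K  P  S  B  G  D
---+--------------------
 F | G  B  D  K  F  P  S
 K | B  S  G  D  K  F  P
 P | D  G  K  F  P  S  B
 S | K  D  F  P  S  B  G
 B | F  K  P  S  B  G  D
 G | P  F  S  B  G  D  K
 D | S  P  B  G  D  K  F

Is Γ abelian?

Check whether the table is symmetric across its main diagonal.
Every entry (row x, col y) equals the entry (row y, col x), so Γ is abelian.

Yes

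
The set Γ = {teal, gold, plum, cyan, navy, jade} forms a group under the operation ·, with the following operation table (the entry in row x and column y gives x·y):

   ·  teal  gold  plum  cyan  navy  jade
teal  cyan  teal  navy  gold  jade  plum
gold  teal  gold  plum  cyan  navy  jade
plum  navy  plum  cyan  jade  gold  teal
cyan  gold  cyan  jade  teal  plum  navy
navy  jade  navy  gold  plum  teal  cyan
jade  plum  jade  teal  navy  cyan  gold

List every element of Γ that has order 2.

Identity is gold. Compute the order of each non-identity element by repeated multiplication:
  teal: teal → cyan → gold  (order 3)
  plum: plum → cyan → jade → teal → navy → gold  (order 6)
  cyan: cyan → teal → gold  (order 3)
  navy: navy → teal → jade → cyan → plum → gold  (order 6)
  jade: jade → gold  (order 2)
Elements of order 2: {jade}.
(Structurally, Γ here is isomorphic to the cyclic group Z_6.)

{jade}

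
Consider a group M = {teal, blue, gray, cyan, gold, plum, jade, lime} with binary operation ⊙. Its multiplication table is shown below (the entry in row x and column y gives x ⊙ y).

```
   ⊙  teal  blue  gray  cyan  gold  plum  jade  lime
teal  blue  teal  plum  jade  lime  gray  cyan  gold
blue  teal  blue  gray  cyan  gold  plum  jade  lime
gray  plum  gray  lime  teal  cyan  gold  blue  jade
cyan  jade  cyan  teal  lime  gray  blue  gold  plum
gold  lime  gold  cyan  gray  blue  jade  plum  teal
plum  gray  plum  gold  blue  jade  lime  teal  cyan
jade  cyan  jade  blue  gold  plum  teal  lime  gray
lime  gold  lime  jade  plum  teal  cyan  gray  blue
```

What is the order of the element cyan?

The identity element is blue (its row matches the header).
cyan^1 = cyan
cyan^2 = cyan ⊙ cyan = lime
cyan^3 = lime ⊙ cyan = plum
cyan^4 = plum ⊙ cyan = blue
The first power of cyan equal to the identity is cyan^4, so ord(cyan) = 4.

4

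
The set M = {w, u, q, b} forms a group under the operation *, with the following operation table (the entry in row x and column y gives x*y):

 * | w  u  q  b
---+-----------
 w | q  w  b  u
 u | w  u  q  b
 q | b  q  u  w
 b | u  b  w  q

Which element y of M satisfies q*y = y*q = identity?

q

First locate the identity: row u matches the header, so u is the identity.
Scan row q for u: q*q = u. Hence q^(-1) = q.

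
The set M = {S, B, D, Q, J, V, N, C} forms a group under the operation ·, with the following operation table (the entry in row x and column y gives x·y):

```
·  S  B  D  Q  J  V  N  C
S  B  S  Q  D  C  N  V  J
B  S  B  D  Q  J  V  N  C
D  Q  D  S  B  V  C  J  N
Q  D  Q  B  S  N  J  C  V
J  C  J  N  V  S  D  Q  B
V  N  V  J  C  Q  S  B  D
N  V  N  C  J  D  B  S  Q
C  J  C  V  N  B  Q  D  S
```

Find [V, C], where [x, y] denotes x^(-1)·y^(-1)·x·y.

Identity is B; from the table V^(-1) = N and C^(-1) = J.
N·J = D
D·V = C
C·C = S

S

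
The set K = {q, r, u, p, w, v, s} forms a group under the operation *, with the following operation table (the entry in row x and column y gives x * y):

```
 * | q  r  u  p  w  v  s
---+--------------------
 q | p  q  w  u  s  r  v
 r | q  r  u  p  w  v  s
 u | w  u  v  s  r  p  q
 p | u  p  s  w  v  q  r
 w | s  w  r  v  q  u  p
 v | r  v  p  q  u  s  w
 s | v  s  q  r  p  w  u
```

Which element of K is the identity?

The identity e satisfies e * x = x for all x, so its row in the table reproduces the column headers.
Row r reads: q, r, u, p, w, v, s — exactly the header order. So r is the identity.

r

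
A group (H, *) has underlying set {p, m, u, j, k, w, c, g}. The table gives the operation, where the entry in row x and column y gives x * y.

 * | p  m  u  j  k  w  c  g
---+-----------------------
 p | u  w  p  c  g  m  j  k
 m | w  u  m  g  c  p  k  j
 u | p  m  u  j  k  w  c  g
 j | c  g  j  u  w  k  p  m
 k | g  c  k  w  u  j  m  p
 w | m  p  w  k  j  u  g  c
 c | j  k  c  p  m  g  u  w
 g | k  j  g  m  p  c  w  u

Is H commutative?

Check whether the table is symmetric across its main diagonal.
Every entry (row x, col y) equals the entry (row y, col x), so H is abelian.

Yes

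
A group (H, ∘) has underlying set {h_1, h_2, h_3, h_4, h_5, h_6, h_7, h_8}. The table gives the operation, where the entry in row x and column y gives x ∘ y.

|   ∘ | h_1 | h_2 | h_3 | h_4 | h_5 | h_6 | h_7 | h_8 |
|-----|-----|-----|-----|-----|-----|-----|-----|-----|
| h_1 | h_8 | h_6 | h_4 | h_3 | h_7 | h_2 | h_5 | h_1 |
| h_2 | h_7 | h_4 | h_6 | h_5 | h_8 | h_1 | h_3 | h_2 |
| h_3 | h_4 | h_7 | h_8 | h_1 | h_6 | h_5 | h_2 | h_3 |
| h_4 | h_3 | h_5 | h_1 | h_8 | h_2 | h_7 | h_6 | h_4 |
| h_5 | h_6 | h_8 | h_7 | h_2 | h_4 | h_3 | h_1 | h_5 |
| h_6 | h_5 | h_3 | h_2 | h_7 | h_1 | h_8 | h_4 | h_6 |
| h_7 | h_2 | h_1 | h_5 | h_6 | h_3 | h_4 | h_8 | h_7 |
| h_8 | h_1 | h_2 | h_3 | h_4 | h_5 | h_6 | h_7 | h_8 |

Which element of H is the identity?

h_8

The identity e satisfies e ∘ x = x for all x, so its row in the table reproduces the column headers.
Row h_8 reads: h_1, h_2, h_3, h_4, h_5, h_6, h_7, h_8 — exactly the header order. So h_8 is the identity.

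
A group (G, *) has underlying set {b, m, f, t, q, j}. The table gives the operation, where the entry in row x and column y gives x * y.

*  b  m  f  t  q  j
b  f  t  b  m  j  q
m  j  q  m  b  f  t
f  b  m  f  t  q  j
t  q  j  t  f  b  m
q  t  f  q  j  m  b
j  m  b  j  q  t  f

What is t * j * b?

t * j = m
m * b = j
(Structurally, G here is isomorphic to the symmetric group S_3.)

j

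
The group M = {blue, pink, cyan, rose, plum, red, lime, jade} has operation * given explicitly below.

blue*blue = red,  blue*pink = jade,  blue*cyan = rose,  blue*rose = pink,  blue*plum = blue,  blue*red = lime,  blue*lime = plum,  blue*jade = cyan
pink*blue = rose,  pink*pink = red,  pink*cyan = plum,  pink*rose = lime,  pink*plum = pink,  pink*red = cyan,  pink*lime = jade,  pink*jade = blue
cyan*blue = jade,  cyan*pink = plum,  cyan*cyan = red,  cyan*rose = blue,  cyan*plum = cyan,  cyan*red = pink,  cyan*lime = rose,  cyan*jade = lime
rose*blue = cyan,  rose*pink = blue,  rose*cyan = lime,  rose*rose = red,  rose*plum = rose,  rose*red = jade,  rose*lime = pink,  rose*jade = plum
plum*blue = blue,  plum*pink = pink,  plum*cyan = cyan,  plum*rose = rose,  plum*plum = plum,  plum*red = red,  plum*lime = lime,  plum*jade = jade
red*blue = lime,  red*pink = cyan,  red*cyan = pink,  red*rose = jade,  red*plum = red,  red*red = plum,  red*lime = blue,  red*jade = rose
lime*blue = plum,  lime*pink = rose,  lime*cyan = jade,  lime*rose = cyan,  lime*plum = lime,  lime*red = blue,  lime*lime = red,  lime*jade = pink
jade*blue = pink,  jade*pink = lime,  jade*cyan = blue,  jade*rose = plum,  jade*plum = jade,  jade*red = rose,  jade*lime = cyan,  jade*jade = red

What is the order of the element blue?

The identity element is plum (its row matches the header).
blue^1 = blue
blue^2 = blue * blue = red
blue^3 = red * blue = lime
blue^4 = lime * blue = plum
The first power of blue equal to the identity is blue^4, so ord(blue) = 4.

4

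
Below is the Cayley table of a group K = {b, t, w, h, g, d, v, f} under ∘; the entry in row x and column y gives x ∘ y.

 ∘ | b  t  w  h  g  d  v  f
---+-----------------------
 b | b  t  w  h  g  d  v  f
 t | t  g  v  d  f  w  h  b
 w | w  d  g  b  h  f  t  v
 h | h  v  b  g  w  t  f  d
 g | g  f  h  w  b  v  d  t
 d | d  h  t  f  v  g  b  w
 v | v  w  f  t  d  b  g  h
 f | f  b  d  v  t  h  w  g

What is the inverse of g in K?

g

First locate the identity: row b matches the header, so b is the identity.
Scan row g for b: g ∘ g = b. Hence g^(-1) = g.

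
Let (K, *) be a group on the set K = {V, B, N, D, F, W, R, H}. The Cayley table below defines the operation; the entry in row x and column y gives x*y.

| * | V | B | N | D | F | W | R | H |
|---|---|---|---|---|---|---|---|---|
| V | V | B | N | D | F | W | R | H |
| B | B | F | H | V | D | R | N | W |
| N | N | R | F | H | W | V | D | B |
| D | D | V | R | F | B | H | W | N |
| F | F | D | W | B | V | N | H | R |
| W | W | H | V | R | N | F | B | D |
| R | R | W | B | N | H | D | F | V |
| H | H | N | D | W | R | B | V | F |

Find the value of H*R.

V

Read row H, column R: H*R = V.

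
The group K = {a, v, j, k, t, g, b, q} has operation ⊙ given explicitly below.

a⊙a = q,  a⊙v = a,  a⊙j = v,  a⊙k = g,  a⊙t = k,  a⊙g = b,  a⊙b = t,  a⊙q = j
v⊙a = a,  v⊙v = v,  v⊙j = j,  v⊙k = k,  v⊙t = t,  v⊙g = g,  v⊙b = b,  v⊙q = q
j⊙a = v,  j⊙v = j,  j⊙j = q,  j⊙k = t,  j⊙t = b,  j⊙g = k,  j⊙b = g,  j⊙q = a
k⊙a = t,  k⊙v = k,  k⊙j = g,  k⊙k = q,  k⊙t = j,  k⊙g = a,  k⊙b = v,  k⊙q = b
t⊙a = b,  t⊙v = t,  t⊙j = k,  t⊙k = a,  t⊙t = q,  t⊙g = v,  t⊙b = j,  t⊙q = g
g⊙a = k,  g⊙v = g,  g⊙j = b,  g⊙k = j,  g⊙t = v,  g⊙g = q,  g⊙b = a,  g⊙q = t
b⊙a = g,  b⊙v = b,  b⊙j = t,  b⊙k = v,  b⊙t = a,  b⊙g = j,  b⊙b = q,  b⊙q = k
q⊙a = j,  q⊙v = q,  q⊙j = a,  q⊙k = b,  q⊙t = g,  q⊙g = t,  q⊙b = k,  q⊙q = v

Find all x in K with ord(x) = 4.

{a, b, g, j, k, t}

Identity is v. Compute the order of each non-identity element by repeated multiplication:
  a: a → q → j → v  (order 4)
  j: j → q → a → v  (order 4)
  k: k → q → b → v  (order 4)
  t: t → q → g → v  (order 4)
  g: g → q → t → v  (order 4)
  b: b → q → k → v  (order 4)
  q: q → v  (order 2)
Elements of order 4: {a, b, g, j, k, t}.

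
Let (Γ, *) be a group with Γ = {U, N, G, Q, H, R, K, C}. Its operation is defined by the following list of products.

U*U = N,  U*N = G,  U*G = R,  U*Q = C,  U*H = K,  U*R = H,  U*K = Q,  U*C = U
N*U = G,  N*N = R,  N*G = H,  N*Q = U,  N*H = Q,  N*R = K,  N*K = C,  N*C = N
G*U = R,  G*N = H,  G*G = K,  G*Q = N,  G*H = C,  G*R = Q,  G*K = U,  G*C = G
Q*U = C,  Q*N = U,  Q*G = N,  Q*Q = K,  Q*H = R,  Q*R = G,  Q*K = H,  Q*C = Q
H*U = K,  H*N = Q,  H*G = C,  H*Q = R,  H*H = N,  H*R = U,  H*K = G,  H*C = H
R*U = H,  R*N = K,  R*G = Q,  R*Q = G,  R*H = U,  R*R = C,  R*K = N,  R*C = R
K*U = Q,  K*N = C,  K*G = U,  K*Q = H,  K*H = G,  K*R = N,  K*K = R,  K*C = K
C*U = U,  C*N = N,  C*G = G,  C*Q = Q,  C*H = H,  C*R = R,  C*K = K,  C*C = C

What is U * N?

G

Read row U, column N: U * N = G.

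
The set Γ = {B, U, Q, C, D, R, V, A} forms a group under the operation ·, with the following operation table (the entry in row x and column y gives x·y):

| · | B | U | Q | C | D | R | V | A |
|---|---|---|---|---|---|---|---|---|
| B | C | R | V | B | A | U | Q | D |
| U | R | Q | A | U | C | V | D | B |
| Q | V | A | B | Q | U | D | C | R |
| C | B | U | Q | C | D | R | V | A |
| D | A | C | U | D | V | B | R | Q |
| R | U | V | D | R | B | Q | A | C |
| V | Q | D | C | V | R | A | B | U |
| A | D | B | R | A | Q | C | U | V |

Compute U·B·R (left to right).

U·B = R
R·R = Q

Q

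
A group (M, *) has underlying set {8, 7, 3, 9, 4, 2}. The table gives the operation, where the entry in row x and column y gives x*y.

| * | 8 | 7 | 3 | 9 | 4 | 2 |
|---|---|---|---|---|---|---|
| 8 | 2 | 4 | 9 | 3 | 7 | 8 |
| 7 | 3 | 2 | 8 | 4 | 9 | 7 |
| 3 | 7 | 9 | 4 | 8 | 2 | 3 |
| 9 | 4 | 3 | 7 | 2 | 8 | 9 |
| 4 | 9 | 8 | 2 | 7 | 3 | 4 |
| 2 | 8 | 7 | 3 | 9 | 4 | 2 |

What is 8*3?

Read row 8, column 3: 8*3 = 9.
(Structurally, M here is isomorphic to the symmetric group S_3.)

9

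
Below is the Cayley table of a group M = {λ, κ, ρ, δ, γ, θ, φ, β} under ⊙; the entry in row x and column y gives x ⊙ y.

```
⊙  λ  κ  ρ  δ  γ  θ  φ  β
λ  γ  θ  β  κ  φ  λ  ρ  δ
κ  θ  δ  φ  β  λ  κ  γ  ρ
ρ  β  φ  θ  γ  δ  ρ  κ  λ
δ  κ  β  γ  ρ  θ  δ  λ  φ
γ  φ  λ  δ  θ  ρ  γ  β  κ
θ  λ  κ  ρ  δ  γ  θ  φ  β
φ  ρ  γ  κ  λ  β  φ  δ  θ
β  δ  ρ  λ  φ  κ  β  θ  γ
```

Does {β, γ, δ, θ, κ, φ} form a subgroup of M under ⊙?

γ ⊙ γ = ρ, which is not in {β, γ, δ, θ, κ, φ}.
The subset is not closed under ⊙, so it is not a subgroup.

No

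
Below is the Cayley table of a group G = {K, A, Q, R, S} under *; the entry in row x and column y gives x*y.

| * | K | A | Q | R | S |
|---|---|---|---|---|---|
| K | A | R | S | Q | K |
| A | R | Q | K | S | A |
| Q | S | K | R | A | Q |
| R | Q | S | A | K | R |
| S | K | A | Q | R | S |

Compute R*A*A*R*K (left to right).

K

R*A = S
S*A = A
A*R = S
S*K = K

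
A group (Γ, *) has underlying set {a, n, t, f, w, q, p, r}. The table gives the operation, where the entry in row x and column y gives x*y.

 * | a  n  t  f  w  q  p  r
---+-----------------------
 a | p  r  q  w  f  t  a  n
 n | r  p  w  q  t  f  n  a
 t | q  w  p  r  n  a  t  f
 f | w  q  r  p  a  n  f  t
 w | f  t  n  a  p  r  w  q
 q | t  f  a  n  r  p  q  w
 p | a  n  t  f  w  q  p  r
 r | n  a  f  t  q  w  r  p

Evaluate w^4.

w^1 = w
w^2 = w*w = p
w^3 = p*w = w
w^4 = w*w = p

p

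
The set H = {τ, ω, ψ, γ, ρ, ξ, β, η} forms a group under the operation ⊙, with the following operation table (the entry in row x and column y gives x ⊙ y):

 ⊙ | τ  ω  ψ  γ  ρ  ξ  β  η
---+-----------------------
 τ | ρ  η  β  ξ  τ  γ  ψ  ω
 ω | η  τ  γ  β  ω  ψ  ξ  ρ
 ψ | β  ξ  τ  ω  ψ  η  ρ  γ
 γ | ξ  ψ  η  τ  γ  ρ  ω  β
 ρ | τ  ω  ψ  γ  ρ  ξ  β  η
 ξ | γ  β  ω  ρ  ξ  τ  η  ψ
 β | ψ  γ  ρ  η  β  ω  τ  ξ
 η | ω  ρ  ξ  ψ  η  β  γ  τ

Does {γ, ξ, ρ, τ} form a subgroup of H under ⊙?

Yes

{γ, ξ, ρ, τ} contains the identity ρ.
Checking products: every product of two elements of {γ, ξ, ρ, τ} (read from the table) lies in {γ, ξ, ρ, τ}, so the set is closed.
In a finite group, a nonempty closed subset is a subgroup. So {γ, ξ, ρ, τ} ≤ H.
(Structurally, H here is isomorphic to the quaternion group Q_8.)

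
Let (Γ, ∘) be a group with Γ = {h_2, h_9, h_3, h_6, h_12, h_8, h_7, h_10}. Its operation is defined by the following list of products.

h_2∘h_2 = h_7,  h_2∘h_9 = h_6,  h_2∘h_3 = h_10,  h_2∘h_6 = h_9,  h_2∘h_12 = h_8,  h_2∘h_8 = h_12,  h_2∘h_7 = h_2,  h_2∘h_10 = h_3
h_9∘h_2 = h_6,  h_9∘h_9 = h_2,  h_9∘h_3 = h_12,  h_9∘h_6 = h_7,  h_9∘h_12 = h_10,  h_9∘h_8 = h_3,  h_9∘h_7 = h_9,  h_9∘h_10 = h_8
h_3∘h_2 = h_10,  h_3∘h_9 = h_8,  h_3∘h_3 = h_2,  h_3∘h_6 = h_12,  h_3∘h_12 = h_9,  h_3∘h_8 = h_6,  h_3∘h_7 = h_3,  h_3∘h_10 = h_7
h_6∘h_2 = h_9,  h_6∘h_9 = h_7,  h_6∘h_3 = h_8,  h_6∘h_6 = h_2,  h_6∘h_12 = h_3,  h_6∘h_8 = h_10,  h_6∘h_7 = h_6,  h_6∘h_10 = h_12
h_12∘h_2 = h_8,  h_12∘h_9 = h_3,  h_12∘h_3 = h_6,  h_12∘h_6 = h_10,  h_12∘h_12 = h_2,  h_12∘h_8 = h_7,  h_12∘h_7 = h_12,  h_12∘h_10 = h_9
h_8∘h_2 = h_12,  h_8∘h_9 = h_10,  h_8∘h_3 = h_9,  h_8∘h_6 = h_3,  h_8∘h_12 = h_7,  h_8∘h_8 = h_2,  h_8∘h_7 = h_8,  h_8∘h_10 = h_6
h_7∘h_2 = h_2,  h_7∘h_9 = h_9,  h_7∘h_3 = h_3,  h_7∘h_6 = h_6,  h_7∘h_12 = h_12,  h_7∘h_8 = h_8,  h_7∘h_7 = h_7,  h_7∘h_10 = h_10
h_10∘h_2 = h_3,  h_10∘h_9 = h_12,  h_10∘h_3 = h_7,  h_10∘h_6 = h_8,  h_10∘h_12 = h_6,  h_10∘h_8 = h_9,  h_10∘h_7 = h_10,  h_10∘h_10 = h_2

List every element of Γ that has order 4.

{h_10, h_12, h_3, h_6, h_8, h_9}

Identity is h_7. Compute the order of each non-identity element by repeated multiplication:
  h_2: h_2 → h_7  (order 2)
  h_9: h_9 → h_2 → h_6 → h_7  (order 4)
  h_3: h_3 → h_2 → h_10 → h_7  (order 4)
  h_6: h_6 → h_2 → h_9 → h_7  (order 4)
  h_12: h_12 → h_2 → h_8 → h_7  (order 4)
  h_8: h_8 → h_2 → h_12 → h_7  (order 4)
  h_10: h_10 → h_2 → h_3 → h_7  (order 4)
Elements of order 4: {h_10, h_12, h_3, h_6, h_8, h_9}.
(Structurally, Γ here is isomorphic to the quaternion group Q_8.)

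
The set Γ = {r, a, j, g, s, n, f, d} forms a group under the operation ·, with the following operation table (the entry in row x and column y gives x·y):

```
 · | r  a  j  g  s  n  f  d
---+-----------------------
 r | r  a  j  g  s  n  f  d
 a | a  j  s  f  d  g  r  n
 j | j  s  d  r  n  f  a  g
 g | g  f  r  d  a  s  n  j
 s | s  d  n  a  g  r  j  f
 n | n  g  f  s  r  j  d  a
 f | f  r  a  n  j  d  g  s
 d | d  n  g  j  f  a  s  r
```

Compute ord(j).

4

The identity element is r (its row matches the header).
j^1 = j
j^2 = j·j = d
j^3 = d·j = g
j^4 = g·j = r
The first power of j equal to the identity is j^4, so ord(j) = 4.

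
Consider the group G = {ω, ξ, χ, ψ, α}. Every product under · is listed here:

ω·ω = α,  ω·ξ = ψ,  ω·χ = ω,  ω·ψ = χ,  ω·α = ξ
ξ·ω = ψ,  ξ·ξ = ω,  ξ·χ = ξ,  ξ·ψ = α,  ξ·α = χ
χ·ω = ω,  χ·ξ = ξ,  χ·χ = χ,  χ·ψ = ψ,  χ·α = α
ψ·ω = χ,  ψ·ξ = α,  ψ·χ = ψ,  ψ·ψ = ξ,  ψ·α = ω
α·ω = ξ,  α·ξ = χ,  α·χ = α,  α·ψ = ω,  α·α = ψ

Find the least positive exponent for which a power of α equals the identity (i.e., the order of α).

The identity element is χ (its row matches the header).
α^1 = α
α^2 = α·α = ψ
α^3 = ψ·α = ω
α^4 = ω·α = ξ
α^5 = ξ·α = χ
The first power of α equal to the identity is α^5, so ord(α) = 5.

5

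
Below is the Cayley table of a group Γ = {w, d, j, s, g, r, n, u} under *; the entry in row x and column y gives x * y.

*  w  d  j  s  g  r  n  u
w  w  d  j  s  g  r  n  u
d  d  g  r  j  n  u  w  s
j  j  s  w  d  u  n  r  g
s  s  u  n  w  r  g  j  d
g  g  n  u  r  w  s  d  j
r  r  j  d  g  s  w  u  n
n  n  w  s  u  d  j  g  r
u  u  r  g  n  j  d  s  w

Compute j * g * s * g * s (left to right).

j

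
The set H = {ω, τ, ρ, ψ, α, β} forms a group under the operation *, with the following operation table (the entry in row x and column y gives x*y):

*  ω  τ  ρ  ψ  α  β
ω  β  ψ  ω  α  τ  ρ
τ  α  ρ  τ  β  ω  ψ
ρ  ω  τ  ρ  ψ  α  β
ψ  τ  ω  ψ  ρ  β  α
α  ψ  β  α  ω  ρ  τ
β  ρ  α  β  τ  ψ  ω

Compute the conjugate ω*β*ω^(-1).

β

The identity is ρ. In row ω, the entry ρ sits in column β, so ω^(-1) = β.
ω*β = ρ
ρ*β = β
(Structurally, H here is isomorphic to the symmetric group S_3.)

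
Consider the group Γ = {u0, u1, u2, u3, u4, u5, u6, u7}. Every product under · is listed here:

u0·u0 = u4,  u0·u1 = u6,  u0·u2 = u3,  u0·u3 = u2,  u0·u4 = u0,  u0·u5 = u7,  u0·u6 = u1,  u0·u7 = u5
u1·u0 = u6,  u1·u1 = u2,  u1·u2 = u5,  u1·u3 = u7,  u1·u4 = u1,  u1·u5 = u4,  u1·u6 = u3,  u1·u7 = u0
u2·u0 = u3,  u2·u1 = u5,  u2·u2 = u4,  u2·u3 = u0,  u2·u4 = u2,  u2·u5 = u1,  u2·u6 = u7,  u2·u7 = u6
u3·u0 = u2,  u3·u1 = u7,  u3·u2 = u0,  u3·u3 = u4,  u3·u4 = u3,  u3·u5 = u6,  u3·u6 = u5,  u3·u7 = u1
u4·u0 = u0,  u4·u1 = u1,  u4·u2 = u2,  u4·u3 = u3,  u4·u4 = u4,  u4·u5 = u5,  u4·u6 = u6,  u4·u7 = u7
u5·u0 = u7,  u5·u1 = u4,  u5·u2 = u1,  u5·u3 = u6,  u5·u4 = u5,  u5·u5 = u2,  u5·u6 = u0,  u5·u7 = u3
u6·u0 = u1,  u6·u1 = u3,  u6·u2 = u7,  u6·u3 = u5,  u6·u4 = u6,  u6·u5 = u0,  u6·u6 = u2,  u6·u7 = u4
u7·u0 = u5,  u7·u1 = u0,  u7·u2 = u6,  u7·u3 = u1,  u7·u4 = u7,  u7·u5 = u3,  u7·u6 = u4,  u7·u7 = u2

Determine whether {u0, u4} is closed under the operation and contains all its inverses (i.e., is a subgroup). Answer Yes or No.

Yes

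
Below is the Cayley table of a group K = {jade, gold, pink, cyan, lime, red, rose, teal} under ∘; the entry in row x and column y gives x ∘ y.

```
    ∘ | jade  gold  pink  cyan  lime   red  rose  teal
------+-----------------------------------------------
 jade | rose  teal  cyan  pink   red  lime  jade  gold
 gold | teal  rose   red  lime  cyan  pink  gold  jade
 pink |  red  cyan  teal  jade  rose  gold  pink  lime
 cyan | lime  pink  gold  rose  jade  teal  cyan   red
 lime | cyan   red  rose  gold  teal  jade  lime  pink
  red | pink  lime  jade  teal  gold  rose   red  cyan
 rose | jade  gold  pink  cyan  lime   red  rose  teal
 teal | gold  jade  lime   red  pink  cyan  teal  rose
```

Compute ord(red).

The identity element is rose (its row matches the header).
red^1 = red
red^2 = red ∘ red = rose
The first power of red equal to the identity is red^2, so ord(red) = 2.
(Structurally, K here is isomorphic to the dihedral group D_4.)

2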